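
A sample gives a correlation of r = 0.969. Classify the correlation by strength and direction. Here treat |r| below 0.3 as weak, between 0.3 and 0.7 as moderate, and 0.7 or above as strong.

strong positive

r = 0.969 > 0 so the relationship is positive.
|r| = 0.969, which falls in the strong range.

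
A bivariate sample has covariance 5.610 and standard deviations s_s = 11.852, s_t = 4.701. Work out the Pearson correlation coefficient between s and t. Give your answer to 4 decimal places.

0.1007

r = Cov(s,t) / (s_s · s_t) = 5.610 / (11.852 × 4.701)
  = 5.610 / 55.7163 ≈ 0.1007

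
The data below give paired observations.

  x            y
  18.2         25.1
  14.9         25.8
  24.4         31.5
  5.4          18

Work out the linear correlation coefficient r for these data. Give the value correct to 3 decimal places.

n = 4, Σx = 62.9, Σy = 100.4, Σx² = 1177.77, Σy² = 2611.9, Σxy = 1707.04
nΣxy − ΣxΣy = 6828.16 − 6315.16 = 513
nΣx² − (Σx)² = 4711.08 − 3956.41 = 754.67; nΣy² − (Σy)² = 10447.6 − 10080.16 = 367.44
r = 513 / √(754.67 × 367.44) = 513 / 526.5890 ≈ 0.974

0.974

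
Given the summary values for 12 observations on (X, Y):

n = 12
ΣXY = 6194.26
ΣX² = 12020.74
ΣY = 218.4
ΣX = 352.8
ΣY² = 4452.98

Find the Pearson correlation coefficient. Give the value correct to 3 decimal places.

-0.255

r = (nΣXY − ΣXΣY) / √[(nΣX² − (ΣX)²)(nΣY² − (ΣY)²)]
Numerator: 12×6194.26 − 352.8×218.4 = -2720.4
Denominator: √[(144248.88 − 124467.84)(53435.76 − 47698.56)] = √[19781.04 × 5737.2] = 10653.0645
r = -2720.4 / 10653.0645 ≈ -0.255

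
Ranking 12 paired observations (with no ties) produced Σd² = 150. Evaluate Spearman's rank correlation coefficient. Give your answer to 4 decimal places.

ρ = 1 − 6Σd² / [n(n²−1)] = 1 − 6×150 / (12×143)
  = 1 − 900/1716 = 1 − 0.52448 ≈ 0.4755

0.4755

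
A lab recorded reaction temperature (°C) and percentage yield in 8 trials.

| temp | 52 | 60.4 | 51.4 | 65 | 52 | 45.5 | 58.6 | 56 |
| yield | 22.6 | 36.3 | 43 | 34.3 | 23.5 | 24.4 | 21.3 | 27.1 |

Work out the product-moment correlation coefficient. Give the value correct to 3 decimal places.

n = 8, Σx = 440.9, Σy = 232.5, Σx² = 24563.33, Σy² = 7189.65, Σxy = 12905.4
nΣxy − ΣxΣy = 103243.2 − 102509.25 = 733.95
nΣx² − (Σx)² = 196506.64 − 194392.81 = 2113.83; nΣy² − (Σy)² = 57517.2 − 54056.25 = 3460.95
r = 733.95 / √(2113.83 × 3460.95) = 733.95 / 2704.7846 ≈ 0.271

0.271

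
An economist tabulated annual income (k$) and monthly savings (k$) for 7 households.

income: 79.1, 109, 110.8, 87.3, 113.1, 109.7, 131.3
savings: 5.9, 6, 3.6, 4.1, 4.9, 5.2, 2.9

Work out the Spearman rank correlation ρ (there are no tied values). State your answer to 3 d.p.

Rank income: 1, 3, 5, 2, 6, 4, 7
Rank savings: 6, 7, 2, 3, 4, 5, 1
d = rank(income) − rank(savings): -5, -4, 3, -1, 2, -1, 6; Σd² = 92
ρ = 1 − 6Σd² / [n(n²−1)] = 1 − 6×92 / (7×48) = 1 − 552/336 ≈ -0.643

-0.643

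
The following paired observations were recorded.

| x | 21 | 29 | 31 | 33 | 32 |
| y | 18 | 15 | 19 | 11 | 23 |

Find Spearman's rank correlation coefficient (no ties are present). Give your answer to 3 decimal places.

Rank x: 1, 2, 3, 5, 4
Rank y: 3, 2, 4, 1, 5
d = rank(x) − rank(y): -2, 0, -1, 4, -1; Σd² = 22
ρ = 1 − 6Σd² / [n(n²−1)] = 1 − 6×22 / (5×24) = 1 − 132/120 ≈ -0.100

-0.100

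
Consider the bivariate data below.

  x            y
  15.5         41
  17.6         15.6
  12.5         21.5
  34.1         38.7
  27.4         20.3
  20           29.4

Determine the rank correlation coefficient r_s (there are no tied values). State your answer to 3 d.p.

0.029

Rank x: 2, 3, 1, 6, 5, 4
Rank y: 6, 1, 3, 5, 2, 4
d = rank(x) − rank(y): -4, 2, -2, 1, 3, 0; Σd² = 34
ρ = 1 − 6Σd² / [n(n²−1)] = 1 − 6×34 / (6×35) = 1 − 204/210 ≈ 0.029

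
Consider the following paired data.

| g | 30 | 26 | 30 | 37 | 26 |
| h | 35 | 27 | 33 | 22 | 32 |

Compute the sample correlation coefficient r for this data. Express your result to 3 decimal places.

-0.552

n = 5, Σg = 149, Σh = 149, Σg² = 4521, Σh² = 4551, Σgh = 4388
nΣgh − ΣgΣh = 21940 − 22201 = -261
nΣg² − (Σg)² = 22605 − 22201 = 404; nΣh² − (Σh)² = 22755 − 22201 = 554
r = -261 / √(404 × 554) = -261 / 473.0920 ≈ -0.552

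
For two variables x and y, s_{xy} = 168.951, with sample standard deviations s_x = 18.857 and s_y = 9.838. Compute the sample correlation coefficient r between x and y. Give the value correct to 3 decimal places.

r = Cov(x,y) / (s_x · s_y) = 168.951 / (18.857 × 9.838)
  = 168.951 / 185.5152 ≈ 0.911

0.911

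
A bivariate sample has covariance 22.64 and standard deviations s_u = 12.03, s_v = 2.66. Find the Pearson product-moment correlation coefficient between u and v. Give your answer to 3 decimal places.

0.708

r = Cov(u,v) / (s_u · s_v) = 22.64 / (12.03 × 2.66)
  = 22.64 / 31.9998 ≈ 0.708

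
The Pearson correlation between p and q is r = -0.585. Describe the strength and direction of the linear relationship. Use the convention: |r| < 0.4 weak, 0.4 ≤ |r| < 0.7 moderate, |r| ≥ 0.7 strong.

r = -0.585 < 0 so the relationship is negative.
|r| = 0.585, which falls in the moderate range.

moderate negative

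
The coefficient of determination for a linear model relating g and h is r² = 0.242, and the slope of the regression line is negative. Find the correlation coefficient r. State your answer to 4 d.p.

|r| = √0.242 = 0.4919
The association is negative, so r = −0.4919.

-0.4919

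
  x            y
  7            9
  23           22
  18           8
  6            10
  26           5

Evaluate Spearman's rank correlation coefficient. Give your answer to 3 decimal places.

-0.400

Rank x: 2, 4, 3, 1, 5
Rank y: 3, 5, 2, 4, 1
d = rank(x) − rank(y): -1, -1, 1, -3, 4; Σd² = 28
ρ = 1 − 6Σd² / [n(n²−1)] = 1 − 6×28 / (5×24) = 1 − 168/120 ≈ -0.400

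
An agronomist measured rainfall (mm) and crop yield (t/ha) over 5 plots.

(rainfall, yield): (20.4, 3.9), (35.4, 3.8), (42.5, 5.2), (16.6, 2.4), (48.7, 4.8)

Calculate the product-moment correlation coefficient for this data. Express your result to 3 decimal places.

0.849

n = 5, Σx = 163.6, Σy = 20.1, Σx² = 6122.82, Σy² = 85.49, Σxy = 708.68
nΣxy − ΣxΣy = 3543.4 − 3288.36 = 255.04
nΣx² − (Σx)² = 30614.1 − 26764.96 = 3849.14; nΣy² − (Σy)² = 427.45 − 404.01 = 23.44
r = 255.04 / √(3849.14 × 23.44) = 255.04 / 300.3728 ≈ 0.849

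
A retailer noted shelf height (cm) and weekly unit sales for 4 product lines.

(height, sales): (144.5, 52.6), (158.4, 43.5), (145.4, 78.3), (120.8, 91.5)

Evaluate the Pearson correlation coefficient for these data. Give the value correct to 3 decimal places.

n = 4, Σx = 569.1, Σy = 265.9, Σx² = 81704.61, Σy² = 19162.15, Σxy = 36929.12
nΣxy − ΣxΣy = 147716.48 − 151323.69 = -3607.21
nΣx² − (Σx)² = 326818.44 − 323874.81 = 2943.63; nΣy² − (Σy)² = 76648.6 − 70702.81 = 5945.79
r = -3607.21 / √(2943.63 × 5945.79) = -3607.21 / 4183.5638 ≈ -0.862

-0.862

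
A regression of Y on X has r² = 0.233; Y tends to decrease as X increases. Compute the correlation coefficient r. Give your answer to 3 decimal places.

|r| = √0.233 = 0.483
The association is negative, so r = −0.483.

-0.483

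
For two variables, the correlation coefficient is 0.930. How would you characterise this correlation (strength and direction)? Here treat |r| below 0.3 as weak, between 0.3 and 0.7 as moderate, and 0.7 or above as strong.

r = 0.930 > 0 so the relationship is positive.
|r| = 0.930, which falls in the strong range.

strong positive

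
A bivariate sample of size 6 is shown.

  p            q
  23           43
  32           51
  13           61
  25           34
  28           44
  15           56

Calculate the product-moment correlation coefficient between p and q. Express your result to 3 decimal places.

-0.593

n = 6, Σp = 136, Σq = 289, Σp² = 3356, Σq² = 14399, Σpq = 6336
nΣpq − ΣpΣq = 38016 − 39304 = -1288
nΣp² − (Σp)² = 20136 − 18496 = 1640; nΣq² − (Σq)² = 86394 − 83521 = 2873
r = -1288 / √(1640 × 2873) = -1288 / 2170.6497 ≈ -0.593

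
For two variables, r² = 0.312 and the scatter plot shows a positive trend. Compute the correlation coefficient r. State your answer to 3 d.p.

|r| = √0.312 = 0.559
The association is positive, so r = 0.559.

0.559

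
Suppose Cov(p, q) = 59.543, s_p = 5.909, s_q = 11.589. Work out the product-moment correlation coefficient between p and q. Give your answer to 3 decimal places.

0.870

r = Cov(p,q) / (s_p · s_q) = 59.543 / (5.909 × 11.589)
  = 59.543 / 68.4794 ≈ 0.870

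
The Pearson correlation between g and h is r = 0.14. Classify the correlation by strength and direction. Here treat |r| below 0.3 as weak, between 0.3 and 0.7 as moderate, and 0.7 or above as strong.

r = 0.14 > 0 so the relationship is positive.
|r| = 0.14, which falls in the weak range.

weak positive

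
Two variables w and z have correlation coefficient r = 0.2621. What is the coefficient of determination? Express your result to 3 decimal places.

r² = (0.2621)² = 0.069

0.069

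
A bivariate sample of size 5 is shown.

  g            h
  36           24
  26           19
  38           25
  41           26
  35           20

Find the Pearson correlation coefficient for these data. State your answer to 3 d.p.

n = 5, Σg = 176, Σh = 114, Σg² = 6322, Σh² = 2638, Σgh = 4074
nΣgh − ΣgΣh = 20370 − 20064 = 306
nΣg² − (Σg)² = 31610 − 30976 = 634; nΣh² − (Σh)² = 13190 − 12996 = 194
r = 306 / √(634 × 194) = 306 / 350.7079 ≈ 0.873

0.873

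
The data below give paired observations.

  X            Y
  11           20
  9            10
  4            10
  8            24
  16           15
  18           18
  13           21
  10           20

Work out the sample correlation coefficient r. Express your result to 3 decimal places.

0.271

n = 8, ΣX = 89, ΣY = 138, ΣX² = 1131, ΣY² = 2566, ΣXY = 1579
nΣXY − ΣXΣY = 12632 − 12282 = 350
nΣX² − (ΣX)² = 9048 − 7921 = 1127; nΣY² − (ΣY)² = 20528 − 19044 = 1484
r = 350 / √(1127 × 1484) = 350 / 1293.2393 ≈ 0.271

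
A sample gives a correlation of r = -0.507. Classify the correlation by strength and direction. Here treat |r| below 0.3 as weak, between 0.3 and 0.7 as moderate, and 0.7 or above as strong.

r = -0.507 < 0 so the relationship is negative.
|r| = 0.507, which falls in the moderate range.

moderate negative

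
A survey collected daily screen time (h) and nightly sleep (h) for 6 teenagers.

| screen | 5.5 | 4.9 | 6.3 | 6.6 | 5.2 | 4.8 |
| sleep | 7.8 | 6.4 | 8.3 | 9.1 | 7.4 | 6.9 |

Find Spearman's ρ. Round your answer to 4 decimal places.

0.9429

Rank screen: 4, 2, 5, 6, 3, 1
Rank sleep: 4, 1, 5, 6, 3, 2
d = rank(screen) − rank(sleep): 0, 1, 0, 0, 0, -1; Σd² = 2
ρ = 1 − 6Σd² / [n(n²−1)] = 1 − 6×2 / (6×35) = 1 − 12/210 ≈ 0.9429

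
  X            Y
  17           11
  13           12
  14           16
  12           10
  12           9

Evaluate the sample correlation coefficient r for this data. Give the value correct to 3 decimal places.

0.277

n = 5, ΣX = 68, ΣY = 58, ΣX² = 942, ΣY² = 702, ΣXY = 795
nΣXY − ΣXΣY = 3975 − 3944 = 31
nΣX² − (ΣX)² = 4710 − 4624 = 86; nΣY² − (ΣY)² = 3510 − 3364 = 146
r = 31 / √(86 × 146) = 31 / 112.0536 ≈ 0.277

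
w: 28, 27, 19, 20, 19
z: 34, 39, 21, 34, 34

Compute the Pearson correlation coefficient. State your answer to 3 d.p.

n = 5, Σw = 113, Σz = 162, Σw² = 2635, Σz² = 5430, Σwz = 3730
nΣwz − ΣwΣz = 18650 − 18306 = 344
nΣw² − (Σw)² = 13175 − 12769 = 406; nΣz² − (Σz)² = 27150 − 26244 = 906
r = 344 / √(406 × 906) = 344 / 606.4948 ≈ 0.567

0.567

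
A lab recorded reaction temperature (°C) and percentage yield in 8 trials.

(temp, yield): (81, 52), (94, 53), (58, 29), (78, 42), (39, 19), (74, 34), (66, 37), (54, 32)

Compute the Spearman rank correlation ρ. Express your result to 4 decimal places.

Rank temp: 7, 8, 3, 6, 1, 5, 4, 2
Rank yield: 7, 8, 2, 6, 1, 4, 5, 3
d = rank(temp) − rank(yield): 0, 0, 1, 0, 0, 1, -1, -1; Σd² = 4
ρ = 1 − 6Σd² / [n(n²−1)] = 1 − 6×4 / (8×63) = 1 − 24/504 ≈ 0.9524

0.9524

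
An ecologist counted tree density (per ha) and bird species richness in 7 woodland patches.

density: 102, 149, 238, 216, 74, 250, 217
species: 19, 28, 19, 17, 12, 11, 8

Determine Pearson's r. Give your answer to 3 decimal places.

-0.220

n = 7, Σx = 1246, Σy = 114, Σx² = 250970, Σy² = 2124, Σxy = 19678
nΣxy − ΣxΣy = 137746 − 142044 = -4298
nΣx² − (Σx)² = 1756790 − 1552516 = 204274; nΣy² − (Σy)² = 14868 − 12996 = 1872
r = -4298 / √(204274 × 1872) = -4298 / 19555.0742 ≈ -0.220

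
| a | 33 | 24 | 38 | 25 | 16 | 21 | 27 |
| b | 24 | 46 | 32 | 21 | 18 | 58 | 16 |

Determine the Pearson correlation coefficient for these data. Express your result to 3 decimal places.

n = 7, Σa = 184, Σb = 215, Σa² = 5160, Σb² = 8101, Σab = 5575
nΣab − ΣaΣb = 39025 − 39560 = -535
nΣa² − (Σa)² = 36120 − 33856 = 2264; nΣb² − (Σb)² = 56707 − 46225 = 10482
r = -535 / √(2264 × 10482) = -535 / 4871.4729 ≈ -0.110

-0.110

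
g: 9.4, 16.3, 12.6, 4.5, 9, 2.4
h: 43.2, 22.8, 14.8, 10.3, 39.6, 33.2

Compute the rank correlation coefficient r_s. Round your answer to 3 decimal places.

-0.029

Rank g: 4, 6, 5, 2, 3, 1
Rank h: 6, 3, 2, 1, 5, 4
d = rank(g) − rank(h): -2, 3, 3, 1, -2, -3; Σd² = 36
ρ = 1 − 6Σd² / [n(n²−1)] = 1 − 6×36 / (6×35) = 1 − 216/210 ≈ -0.029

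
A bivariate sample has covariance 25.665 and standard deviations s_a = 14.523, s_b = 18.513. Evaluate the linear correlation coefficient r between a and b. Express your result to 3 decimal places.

0.095

r = Cov(a,b) / (s_a · s_b) = 25.665 / (14.523 × 18.513)
  = 25.665 / 268.8643 ≈ 0.095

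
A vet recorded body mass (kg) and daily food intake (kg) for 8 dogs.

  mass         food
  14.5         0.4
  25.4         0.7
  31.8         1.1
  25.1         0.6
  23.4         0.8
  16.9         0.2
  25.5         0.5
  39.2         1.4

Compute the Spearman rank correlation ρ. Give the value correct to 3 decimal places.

0.762

Rank mass: 1, 5, 7, 4, 3, 2, 6, 8
Rank food: 2, 5, 7, 4, 6, 1, 3, 8
d = rank(mass) − rank(food): -1, 0, 0, 0, -3, 1, 3, 0; Σd² = 20
ρ = 1 − 6Σd² / [n(n²−1)] = 1 − 6×20 / (8×63) = 1 − 120/504 ≈ 0.762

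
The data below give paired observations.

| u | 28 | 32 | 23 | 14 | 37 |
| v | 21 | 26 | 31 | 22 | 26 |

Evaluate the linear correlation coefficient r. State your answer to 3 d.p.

n = 5, Σu = 134, Σv = 126, Σu² = 3902, Σv² = 3238, Σuv = 3403
nΣuv − ΣuΣv = 17015 − 16884 = 131
nΣu² − (Σu)² = 19510 − 17956 = 1554; nΣv² − (Σv)² = 16190 − 15876 = 314
r = 131 / √(1554 × 314) = 131 / 698.5385 ≈ 0.188

0.188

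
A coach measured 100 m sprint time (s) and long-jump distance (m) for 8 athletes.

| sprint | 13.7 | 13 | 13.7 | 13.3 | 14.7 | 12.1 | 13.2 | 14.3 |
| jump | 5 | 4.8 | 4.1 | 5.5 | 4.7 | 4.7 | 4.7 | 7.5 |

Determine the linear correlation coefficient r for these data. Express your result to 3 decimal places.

n = 8, Σx = 108, Σy = 41, Σx² = 1462.5, Σy² = 217.62, Σxy = 555.47
nΣxy − ΣxΣy = 4443.76 − 4428 = 15.76
nΣx² − (Σx)² = 11700 − 11664 = 36; nΣy² − (Σy)² = 1740.96 − 1681 = 59.96
r = 15.76 / √(36 × 59.96) = 15.76 / 46.4603 ≈ 0.339

0.339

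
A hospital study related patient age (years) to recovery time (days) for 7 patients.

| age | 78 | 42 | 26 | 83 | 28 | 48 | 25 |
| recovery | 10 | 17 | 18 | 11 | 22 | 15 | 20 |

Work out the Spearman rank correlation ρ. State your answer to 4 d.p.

-0.8571

Rank age: 6, 4, 2, 7, 3, 5, 1
Rank recovery: 1, 4, 5, 2, 7, 3, 6
d = rank(age) − rank(recovery): 5, 0, -3, 5, -4, 2, -5; Σd² = 104
ρ = 1 − 6Σd² / [n(n²−1)] = 1 − 6×104 / (7×48) = 1 − 624/336 ≈ -0.8571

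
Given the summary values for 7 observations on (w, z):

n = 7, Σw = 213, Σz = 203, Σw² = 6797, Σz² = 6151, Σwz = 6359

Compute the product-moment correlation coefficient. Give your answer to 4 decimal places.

r = (nΣwz − ΣwΣz) / √[(nΣw² − (Σw)²)(nΣz² − (Σz)²)]
Numerator: 7×6359 − 213×203 = 1274
Denominator: √[(47579 − 45369)(43057 − 41209)] = √[2210 × 1848] = 2020.9107
r = 1274 / 2020.9107 ≈ 0.6304

0.6304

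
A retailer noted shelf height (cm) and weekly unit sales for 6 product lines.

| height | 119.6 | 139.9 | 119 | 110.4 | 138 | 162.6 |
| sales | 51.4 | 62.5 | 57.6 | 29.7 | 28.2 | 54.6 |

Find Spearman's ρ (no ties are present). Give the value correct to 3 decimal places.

Rank height: 3, 5, 2, 1, 4, 6
Rank sales: 3, 6, 5, 2, 1, 4
d = rank(height) − rank(sales): 0, -1, -3, -1, 3, 2; Σd² = 24
ρ = 1 − 6Σd² / [n(n²−1)] = 1 − 6×24 / (6×35) = 1 − 144/210 ≈ 0.314

0.314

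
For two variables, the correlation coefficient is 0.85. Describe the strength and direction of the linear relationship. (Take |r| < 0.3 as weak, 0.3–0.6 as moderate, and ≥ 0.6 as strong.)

r = 0.85 > 0 so the relationship is positive.
|r| = 0.85, which falls in the strong range.

strong positive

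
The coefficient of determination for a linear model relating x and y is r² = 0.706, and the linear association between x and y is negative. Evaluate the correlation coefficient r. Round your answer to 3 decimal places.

-0.840

|r| = √0.706 = 0.840
The association is negative, so r = −0.840.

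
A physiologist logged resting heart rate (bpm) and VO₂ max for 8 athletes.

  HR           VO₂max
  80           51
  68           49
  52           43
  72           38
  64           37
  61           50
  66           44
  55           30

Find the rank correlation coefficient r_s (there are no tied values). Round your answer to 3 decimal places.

0.452

Rank HR: 8, 6, 1, 7, 4, 3, 5, 2
Rank VO₂max: 8, 6, 4, 3, 2, 7, 5, 1
d = rank(HR) − rank(VO₂max): 0, 0, -3, 4, 2, -4, 0, 1; Σd² = 46
ρ = 1 − 6Σd² / [n(n²−1)] = 1 − 6×46 / (8×63) = 1 − 276/504 ≈ 0.452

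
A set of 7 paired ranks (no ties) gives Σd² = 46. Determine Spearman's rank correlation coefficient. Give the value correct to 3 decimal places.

0.179

ρ = 1 − 6Σd² / [n(n²−1)] = 1 − 6×46 / (7×48)
  = 1 − 276/336 = 1 − 0.8214 ≈ 0.179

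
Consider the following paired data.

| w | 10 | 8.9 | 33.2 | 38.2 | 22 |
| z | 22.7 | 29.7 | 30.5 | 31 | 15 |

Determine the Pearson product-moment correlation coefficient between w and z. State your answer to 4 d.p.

n = 5, Σw = 112.3, Σz = 128.9, Σw² = 3224.69, Σz² = 3513.63, Σwz = 3018.13
nΣwz − ΣwΣz = 15090.65 − 14475.47 = 615.18
nΣw² − (Σw)² = 16123.45 − 12611.29 = 3512.16; nΣz² − (Σz)² = 17568.15 − 16615.21 = 952.94
r = 615.18 / √(3512.16 × 952.94) = 615.18 / 1829.4474 ≈ 0.3363

0.3363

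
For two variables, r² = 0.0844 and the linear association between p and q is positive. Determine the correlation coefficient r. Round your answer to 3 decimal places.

|r| = √0.0844 = 0.291
The association is positive, so r = 0.291.

0.291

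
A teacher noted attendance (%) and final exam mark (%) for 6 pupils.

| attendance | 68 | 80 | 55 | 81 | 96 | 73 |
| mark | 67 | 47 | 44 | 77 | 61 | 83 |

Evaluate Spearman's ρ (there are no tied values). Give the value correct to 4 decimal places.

Rank attendance: 2, 4, 1, 5, 6, 3
Rank mark: 4, 2, 1, 5, 3, 6
d = rank(attendance) − rank(mark): -2, 2, 0, 0, 3, -3; Σd² = 26
ρ = 1 − 6Σd² / [n(n²−1)] = 1 − 6×26 / (6×35) = 1 − 156/210 ≈ 0.2571

0.2571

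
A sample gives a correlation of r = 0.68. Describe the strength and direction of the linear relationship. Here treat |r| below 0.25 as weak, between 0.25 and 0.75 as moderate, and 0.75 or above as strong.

moderate positive

r = 0.68 > 0 so the relationship is positive.
|r| = 0.68, which falls in the moderate range.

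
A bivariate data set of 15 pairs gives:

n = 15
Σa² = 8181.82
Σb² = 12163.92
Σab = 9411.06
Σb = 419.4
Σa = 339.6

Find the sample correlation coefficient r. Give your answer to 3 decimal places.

-0.181

r = (nΣab − ΣaΣb) / √[(nΣa² − (Σa)²)(nΣb² − (Σb)²)]
Numerator: 15×9411.06 − 339.6×419.4 = -1262.34
Denominator: √[(122727.3 − 115328.16)(182458.8 − 175896.36)] = √[7399.14 × 6562.44] = 6968.2431
r = -1262.34 / 6968.2431 ≈ -0.181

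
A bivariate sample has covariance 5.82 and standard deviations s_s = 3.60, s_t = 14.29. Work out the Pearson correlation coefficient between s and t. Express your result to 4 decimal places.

r = Cov(s,t) / (s_s · s_t) = 5.82 / (3.60 × 14.29)
  = 5.82 / 51.4440 ≈ 0.1131

0.1131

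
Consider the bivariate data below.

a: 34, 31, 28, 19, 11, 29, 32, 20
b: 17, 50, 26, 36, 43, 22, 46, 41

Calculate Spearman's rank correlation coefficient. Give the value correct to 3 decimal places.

Rank a: 8, 6, 4, 2, 1, 5, 7, 3
Rank b: 1, 8, 3, 4, 6, 2, 7, 5
d = rank(a) − rank(b): 7, -2, 1, -2, -5, 3, 0, -2; Σd² = 96
ρ = 1 − 6Σd² / [n(n²−1)] = 1 − 6×96 / (8×63) = 1 − 576/504 ≈ -0.143

-0.143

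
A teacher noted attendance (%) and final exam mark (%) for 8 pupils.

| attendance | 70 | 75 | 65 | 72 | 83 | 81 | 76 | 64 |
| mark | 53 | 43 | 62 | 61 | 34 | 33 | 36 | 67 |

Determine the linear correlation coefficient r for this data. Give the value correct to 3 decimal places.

n = 8, Σx = 586, Σy = 389, Σx² = 43256, Σy² = 20253, Σxy = 27876
nΣxy − ΣxΣy = 223008 − 227954 = -4946
nΣx² − (Σx)² = 346048 − 343396 = 2652; nΣy² − (Σy)² = 162024 − 151321 = 10703
r = -4946 / √(2652 × 10703) = -4946 / 5327.6971 ≈ -0.928

-0.928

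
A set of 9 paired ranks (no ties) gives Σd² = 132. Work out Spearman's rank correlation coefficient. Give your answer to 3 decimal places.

-0.100

ρ = 1 − 6Σd² / [n(n²−1)] = 1 − 6×132 / (9×80)
  = 1 − 792/720 = 1 − 1.1000 ≈ -0.100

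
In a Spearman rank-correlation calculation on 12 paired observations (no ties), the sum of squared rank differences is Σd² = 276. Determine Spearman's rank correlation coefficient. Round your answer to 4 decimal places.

ρ = 1 − 6Σd² / [n(n²−1)] = 1 − 6×276 / (12×143)
  = 1 − 1656/1716 = 1 − 0.96503 ≈ 0.0350

0.0350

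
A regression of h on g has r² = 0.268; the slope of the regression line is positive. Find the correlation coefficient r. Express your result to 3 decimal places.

0.518

|r| = √0.268 = 0.518
The association is positive, so r = 0.518.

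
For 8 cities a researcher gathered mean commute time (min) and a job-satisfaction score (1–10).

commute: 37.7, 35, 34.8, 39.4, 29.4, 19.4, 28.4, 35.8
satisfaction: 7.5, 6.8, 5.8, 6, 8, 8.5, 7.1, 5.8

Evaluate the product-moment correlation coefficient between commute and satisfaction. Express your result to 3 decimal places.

-0.742

n = 8, Σx = 259.9, Σy = 55.5, Σx² = 8738.61, Σy² = 392.43, Σxy = 1768.37
nΣxy − ΣxΣy = 14146.96 − 14424.45 = -277.49
nΣx² − (Σx)² = 69908.88 − 67548.01 = 2360.87; nΣy² − (Σy)² = 3139.44 − 3080.25 = 59.19
r = -277.49 / √(2360.87 × 59.19) = -277.49 / 373.8180 ≈ -0.742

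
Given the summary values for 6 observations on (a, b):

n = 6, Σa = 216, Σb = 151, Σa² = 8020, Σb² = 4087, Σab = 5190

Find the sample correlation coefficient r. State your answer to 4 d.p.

r = (nΣab − ΣaΣb) / √[(nΣa² − (Σa)²)(nΣb² − (Σb)²)]
Numerator: 6×5190 − 216×151 = -1476
Denominator: √[(48120 − 46656)(24522 − 22801)] = √[1464 × 1721] = 1587.3072
r = -1476 / 1587.3072 ≈ -0.9299

-0.9299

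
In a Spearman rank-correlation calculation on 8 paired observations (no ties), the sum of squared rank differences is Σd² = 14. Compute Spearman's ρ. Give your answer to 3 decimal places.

ρ = 1 − 6Σd² / [n(n²−1)] = 1 − 6×14 / (8×63)
  = 1 − 84/504 = 1 − 0.1667 ≈ 0.833

0.833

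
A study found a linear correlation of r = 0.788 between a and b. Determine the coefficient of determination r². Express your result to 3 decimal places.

0.621

r² = (0.788)² = 0.621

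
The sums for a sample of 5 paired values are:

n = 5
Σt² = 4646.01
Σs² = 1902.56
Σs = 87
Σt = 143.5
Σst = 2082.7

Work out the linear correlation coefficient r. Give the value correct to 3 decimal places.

r = (nΣst − ΣsΣt) / √[(nΣs² − (Σs)²)(nΣt² − (Σt)²)]
Numerator: 5×2082.7 − 87×143.5 = -2071
Denominator: √[(9512.8 − 7569)(23230.05 − 20592.25)] = √[1943.8 × 2637.8] = 2264.3665
r = -2071 / 2264.3665 ≈ -0.915

-0.915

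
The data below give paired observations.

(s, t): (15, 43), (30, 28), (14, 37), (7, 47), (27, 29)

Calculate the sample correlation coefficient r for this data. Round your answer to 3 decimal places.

-0.955

n = 5, Σs = 93, Σt = 184, Σs² = 2099, Σt² = 7052, Σst = 3115
nΣst − ΣsΣt = 15575 − 17112 = -1537
nΣs² − (Σs)² = 10495 − 8649 = 1846; nΣt² − (Σt)² = 35260 − 33856 = 1404
r = -1537 / √(1846 × 1404) = -1537 / 1609.9019 ≈ -0.955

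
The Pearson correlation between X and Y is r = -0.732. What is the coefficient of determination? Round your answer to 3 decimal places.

0.536

r² = (-0.732)² = 0.536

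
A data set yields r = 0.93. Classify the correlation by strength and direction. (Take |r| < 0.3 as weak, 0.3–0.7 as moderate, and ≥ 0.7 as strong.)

r = 0.93 > 0 so the relationship is positive.
|r| = 0.93, which falls in the strong range.

strong positive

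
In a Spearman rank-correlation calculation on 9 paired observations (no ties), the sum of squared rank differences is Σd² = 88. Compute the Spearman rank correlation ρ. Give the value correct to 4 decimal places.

ρ = 1 − 6Σd² / [n(n²−1)] = 1 − 6×88 / (9×80)
  = 1 − 528/720 = 1 − 0.73333 ≈ 0.2667

0.2667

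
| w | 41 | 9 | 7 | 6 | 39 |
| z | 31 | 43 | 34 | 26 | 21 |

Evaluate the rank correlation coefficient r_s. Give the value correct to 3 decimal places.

-0.100

Rank w: 5, 3, 2, 1, 4
Rank z: 3, 5, 4, 2, 1
d = rank(w) − rank(z): 2, -2, -2, -1, 3; Σd² = 22
ρ = 1 − 6Σd² / [n(n²−1)] = 1 − 6×22 / (5×24) = 1 − 132/120 ≈ -0.100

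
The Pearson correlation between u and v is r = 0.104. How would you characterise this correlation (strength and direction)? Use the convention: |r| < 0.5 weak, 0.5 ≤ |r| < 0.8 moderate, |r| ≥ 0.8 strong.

r = 0.104 > 0 so the relationship is positive.
|r| = 0.104, which falls in the weak range.

weak positive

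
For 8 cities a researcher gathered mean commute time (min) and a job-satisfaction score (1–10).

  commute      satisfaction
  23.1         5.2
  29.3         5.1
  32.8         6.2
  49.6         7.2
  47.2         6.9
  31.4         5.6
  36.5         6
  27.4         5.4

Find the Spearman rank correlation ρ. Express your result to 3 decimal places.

0.905

Rank commute: 1, 3, 5, 8, 7, 4, 6, 2
Rank satisfaction: 2, 1, 6, 8, 7, 4, 5, 3
d = rank(commute) − rank(satisfaction): -1, 2, -1, 0, 0, 0, 1, -1; Σd² = 8
ρ = 1 − 6Σd² / [n(n²−1)] = 1 − 6×8 / (8×63) = 1 − 48/504 ≈ 0.905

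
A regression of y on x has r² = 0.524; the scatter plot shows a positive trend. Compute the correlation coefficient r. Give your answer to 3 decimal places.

0.724

|r| = √0.524 = 0.724
The association is positive, so r = 0.724.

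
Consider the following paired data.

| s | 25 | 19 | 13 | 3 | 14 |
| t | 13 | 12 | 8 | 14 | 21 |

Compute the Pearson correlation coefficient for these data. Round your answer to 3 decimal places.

n = 5, Σs = 74, Σt = 68, Σs² = 1360, Σt² = 1014, Σst = 993
nΣst − ΣsΣt = 4965 − 5032 = -67
nΣs² − (Σs)² = 6800 − 5476 = 1324; nΣt² − (Σt)² = 5070 − 4624 = 446
r = -67 / √(1324 × 446) = -67 / 768.4426 ≈ -0.087

-0.087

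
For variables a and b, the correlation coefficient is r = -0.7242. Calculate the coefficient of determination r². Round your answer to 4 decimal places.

0.5245

r² = (-0.7242)² = 0.5245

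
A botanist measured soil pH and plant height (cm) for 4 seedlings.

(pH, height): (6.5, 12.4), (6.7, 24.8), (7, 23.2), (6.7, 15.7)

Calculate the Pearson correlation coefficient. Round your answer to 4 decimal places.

n = 4, Σx = 26.9, Σy = 76.1, Σx² = 181.03, Σy² = 1553.53, Σxy = 514.35
nΣxy − ΣxΣy = 2057.4 − 2047.09 = 10.31
nΣx² − (Σx)² = 724.12 − 723.61 = 0.51; nΣy² − (Σy)² = 6214.12 − 5791.21 = 422.91
r = 10.31 / √(0.51 × 422.91) = 10.31 / 14.6862 ≈ 0.7020

0.7020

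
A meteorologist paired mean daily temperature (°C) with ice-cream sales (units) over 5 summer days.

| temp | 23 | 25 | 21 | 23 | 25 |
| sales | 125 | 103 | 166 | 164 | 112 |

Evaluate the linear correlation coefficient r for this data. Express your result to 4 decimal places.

-0.8648

n = 5, Σx = 117, Σy = 670, Σx² = 2749, Σy² = 93230, Σxy = 15508
nΣxy − ΣxΣy = 77540 − 78390 = -850
nΣx² − (Σx)² = 13745 − 13689 = 56; nΣy² − (Σy)² = 466150 − 448900 = 17250
r = -850 / √(56 × 17250) = -850 / 982.8530 ≈ -0.8648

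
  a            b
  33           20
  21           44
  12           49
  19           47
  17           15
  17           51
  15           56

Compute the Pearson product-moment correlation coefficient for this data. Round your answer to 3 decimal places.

-0.571

n = 7, Σa = 134, Σb = 282, Σa² = 2838, Σb² = 12908, Σab = 5027
nΣab − ΣaΣb = 35189 − 37788 = -2599
nΣa² − (Σa)² = 19866 − 17956 = 1910; nΣb² − (Σb)² = 90356 − 79524 = 10832
r = -2599 / √(1910 × 10832) = -2599 / 4548.5294 ≈ -0.571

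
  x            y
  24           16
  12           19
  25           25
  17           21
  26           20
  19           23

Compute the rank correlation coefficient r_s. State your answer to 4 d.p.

0.2000

Rank x: 4, 1, 5, 2, 6, 3
Rank y: 1, 2, 6, 4, 3, 5
d = rank(x) − rank(y): 3, -1, -1, -2, 3, -2; Σd² = 28
ρ = 1 − 6Σd² / [n(n²−1)] = 1 − 6×28 / (6×35) = 1 − 168/210 ≈ 0.2000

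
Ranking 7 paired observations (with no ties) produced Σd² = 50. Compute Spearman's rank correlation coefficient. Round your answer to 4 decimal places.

ρ = 1 − 6Σd² / [n(n²−1)] = 1 − 6×50 / (7×48)
  = 1 − 300/336 = 1 − 0.89286 ≈ 0.1071

0.1071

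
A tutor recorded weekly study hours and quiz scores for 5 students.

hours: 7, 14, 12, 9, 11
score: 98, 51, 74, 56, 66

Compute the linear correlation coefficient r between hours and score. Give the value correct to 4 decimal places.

-0.6955

n = 5, Σx = 53, Σy = 345, Σx² = 591, Σy² = 25173, Σxy = 3518
nΣxy − ΣxΣy = 17590 − 18285 = -695
nΣx² − (Σx)² = 2955 − 2809 = 146; nΣy² − (Σy)² = 125865 − 119025 = 6840
r = -695 / √(146 × 6840) = -695 / 999.3198 ≈ -0.6955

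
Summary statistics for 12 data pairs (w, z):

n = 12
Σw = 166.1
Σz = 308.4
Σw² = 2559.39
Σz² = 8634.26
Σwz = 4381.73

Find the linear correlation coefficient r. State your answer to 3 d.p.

0.263

r = (nΣwz − ΣwΣz) / √[(nΣw² − (Σw)²)(nΣz² − (Σz)²)]
Numerator: 12×4381.73 − 166.1×308.4 = 1355.52
Denominator: √[(30712.68 − 27589.21)(103611.12 − 95110.56)] = √[3123.47 × 8500.56] = 5152.7899
r = 1355.52 / 5152.7899 ≈ 0.263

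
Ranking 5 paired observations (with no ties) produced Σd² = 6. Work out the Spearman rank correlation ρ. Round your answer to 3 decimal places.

0.700

ρ = 1 − 6Σd² / [n(n²−1)] = 1 − 6×6 / (5×24)
  = 1 − 36/120 = 1 − 0.3000 ≈ 0.700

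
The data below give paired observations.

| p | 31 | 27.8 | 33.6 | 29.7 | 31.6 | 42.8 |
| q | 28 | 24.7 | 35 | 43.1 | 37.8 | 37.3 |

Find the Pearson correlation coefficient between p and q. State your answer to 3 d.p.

n = 6, Σp = 196.5, Σq = 205.9, Σp² = 6575.29, Σq² = 7296.83, Σpq = 6801.65
nΣpq − ΣpΣq = 40809.9 − 40459.35 = 350.55
nΣp² − (Σp)² = 39451.74 − 38612.25 = 839.49; nΣq² − (Σq)² = 43780.98 − 42394.81 = 1386.17
r = 350.55 / √(839.49 × 1386.17) = 350.55 / 1078.7381 ≈ 0.325

0.325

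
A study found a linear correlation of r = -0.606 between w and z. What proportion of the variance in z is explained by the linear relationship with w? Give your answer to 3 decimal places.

r² = (-0.606)² = 0.367

0.367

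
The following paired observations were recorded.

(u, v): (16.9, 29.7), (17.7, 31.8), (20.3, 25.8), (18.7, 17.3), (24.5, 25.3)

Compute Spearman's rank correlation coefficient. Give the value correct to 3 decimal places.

Rank u: 1, 2, 4, 3, 5
Rank v: 4, 5, 3, 1, 2
d = rank(u) − rank(v): -3, -3, 1, 2, 3; Σd² = 32
ρ = 1 − 6Σd² / [n(n²−1)] = 1 − 6×32 / (5×24) = 1 − 192/120 ≈ -0.600

-0.600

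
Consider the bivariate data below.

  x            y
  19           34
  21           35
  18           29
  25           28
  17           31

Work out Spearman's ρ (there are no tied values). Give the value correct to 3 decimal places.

-0.100

Rank x: 3, 4, 2, 5, 1
Rank y: 4, 5, 2, 1, 3
d = rank(x) − rank(y): -1, -1, 0, 4, -2; Σd² = 22
ρ = 1 − 6Σd² / [n(n²−1)] = 1 − 6×22 / (5×24) = 1 − 132/120 ≈ -0.100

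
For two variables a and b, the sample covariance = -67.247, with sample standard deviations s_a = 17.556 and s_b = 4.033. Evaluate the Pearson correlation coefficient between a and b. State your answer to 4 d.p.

-0.9498

r = Cov(a,b) / (s_a · s_b) = -67.247 / (17.556 × 4.033)
  = -67.247 / 70.8033 ≈ -0.9498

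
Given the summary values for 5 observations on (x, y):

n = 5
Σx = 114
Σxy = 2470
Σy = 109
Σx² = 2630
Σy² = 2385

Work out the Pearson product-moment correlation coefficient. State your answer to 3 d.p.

r = (nΣxy − ΣxΣy) / √[(nΣx² − (Σx)²)(nΣy² − (Σy)²)]
Numerator: 5×2470 − 114×109 = -76
Denominator: √[(13150 − 12996)(11925 − 11881)] = √[154 × 44] = 82.3165
r = -76 / 82.3165 ≈ -0.923

-0.923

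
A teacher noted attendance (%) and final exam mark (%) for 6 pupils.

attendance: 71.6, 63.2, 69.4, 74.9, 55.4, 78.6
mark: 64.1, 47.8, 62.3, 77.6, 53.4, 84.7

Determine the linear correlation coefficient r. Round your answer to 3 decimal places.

0.878

n = 6, Σx = 413.1, Σy = 389.9, Σx² = 28794.29, Σy² = 26322.35, Σxy = 27362.16
nΣxy − ΣxΣy = 164172.96 − 161067.69 = 3105.27
nΣx² − (Σx)² = 172765.74 − 170651.61 = 2114.13; nΣy² − (Σy)² = 157934.1 − 152022.01 = 5912.09
r = 3105.27 / √(2114.13 × 5912.09) = 3105.27 / 3535.3821 ≈ 0.878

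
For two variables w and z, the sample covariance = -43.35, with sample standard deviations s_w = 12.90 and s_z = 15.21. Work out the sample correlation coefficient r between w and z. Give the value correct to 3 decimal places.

r = Cov(w,z) / (s_w · s_z) = -43.35 / (12.90 × 15.21)
  = -43.35 / 196.2090 ≈ -0.221

-0.221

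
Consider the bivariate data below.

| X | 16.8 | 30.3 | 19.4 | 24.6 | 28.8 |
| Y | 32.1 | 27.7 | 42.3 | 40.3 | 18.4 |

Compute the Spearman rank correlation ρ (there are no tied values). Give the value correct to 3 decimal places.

Rank X: 1, 5, 2, 3, 4
Rank Y: 3, 2, 5, 4, 1
d = rank(X) − rank(Y): -2, 3, -3, -1, 3; Σd² = 32
ρ = 1 − 6Σd² / [n(n²−1)] = 1 − 6×32 / (5×24) = 1 − 192/120 ≈ -0.600

-0.600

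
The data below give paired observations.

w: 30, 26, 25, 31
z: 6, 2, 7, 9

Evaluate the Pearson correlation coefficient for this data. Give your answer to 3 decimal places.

n = 4, Σw = 112, Σz = 24, Σw² = 3162, Σz² = 170, Σwz = 686
nΣwz − ΣwΣz = 2744 − 2688 = 56
nΣw² − (Σw)² = 12648 − 12544 = 104; nΣz² − (Σz)² = 680 − 576 = 104
r = 56 / √(104 × 104) = 56 / 104.0000 ≈ 0.538

0.538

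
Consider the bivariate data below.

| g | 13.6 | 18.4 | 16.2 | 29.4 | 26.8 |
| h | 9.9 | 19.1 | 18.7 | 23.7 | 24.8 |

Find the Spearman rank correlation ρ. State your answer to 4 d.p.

0.9000

Rank g: 1, 3, 2, 5, 4
Rank h: 1, 3, 2, 4, 5
d = rank(g) − rank(h): 0, 0, 0, 1, -1; Σd² = 2
ρ = 1 − 6Σd² / [n(n²−1)] = 1 − 6×2 / (5×24) = 1 − 12/120 ≈ 0.9000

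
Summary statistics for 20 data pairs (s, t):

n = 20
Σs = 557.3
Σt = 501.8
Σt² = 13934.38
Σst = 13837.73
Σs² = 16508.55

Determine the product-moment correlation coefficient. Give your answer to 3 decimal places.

-0.126

r = (nΣst − ΣsΣt) / √[(nΣs² − (Σs)²)(nΣt² − (Σt)²)]
Numerator: 20×13837.73 − 557.3×501.8 = -2898.54
Denominator: √[(330171 − 310583.29)(278687.6 − 251803.24)] = √[19587.71 × 26884.36] = 22947.8332
r = -2898.54 / 22947.8332 ≈ -0.126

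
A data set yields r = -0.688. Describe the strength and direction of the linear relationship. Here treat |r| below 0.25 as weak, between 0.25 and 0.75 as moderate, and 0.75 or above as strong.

r = -0.688 < 0 so the relationship is negative.
|r| = 0.688, which falls in the moderate range.

moderate negative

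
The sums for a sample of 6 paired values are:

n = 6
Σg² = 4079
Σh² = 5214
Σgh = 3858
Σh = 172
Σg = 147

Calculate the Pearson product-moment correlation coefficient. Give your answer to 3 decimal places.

-0.968

r = (nΣgh − ΣgΣh) / √[(nΣg² − (Σg)²)(nΣh² − (Σh)²)]
Numerator: 6×3858 − 147×172 = -2136
Denominator: √[(24474 − 21609)(31284 − 29584)] = √[2865 × 1700] = 2206.9209
r = -2136 / 2206.9209 ≈ -0.968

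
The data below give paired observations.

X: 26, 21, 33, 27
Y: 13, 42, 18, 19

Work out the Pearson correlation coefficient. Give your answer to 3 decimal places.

n = 4, ΣX = 107, ΣY = 92, ΣX² = 2935, ΣY² = 2618, ΣXY = 2327
nΣXY − ΣXΣY = 9308 − 9844 = -536
nΣX² − (ΣX)² = 11740 − 11449 = 291; nΣY² − (ΣY)² = 10472 − 8464 = 2008
r = -536 / √(291 × 2008) = -536 / 764.4135 ≈ -0.701

-0.701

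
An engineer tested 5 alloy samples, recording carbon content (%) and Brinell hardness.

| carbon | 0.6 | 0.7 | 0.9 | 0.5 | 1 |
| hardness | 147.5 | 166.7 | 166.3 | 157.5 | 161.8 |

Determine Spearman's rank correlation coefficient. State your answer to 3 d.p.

Rank carbon: 2, 3, 4, 1, 5
Rank hardness: 1, 5, 4, 2, 3
d = rank(carbon) − rank(hardness): 1, -2, 0, -1, 2; Σd² = 10
ρ = 1 − 6Σd² / [n(n²−1)] = 1 − 6×10 / (5×24) = 1 − 60/120 ≈ 0.500

0.500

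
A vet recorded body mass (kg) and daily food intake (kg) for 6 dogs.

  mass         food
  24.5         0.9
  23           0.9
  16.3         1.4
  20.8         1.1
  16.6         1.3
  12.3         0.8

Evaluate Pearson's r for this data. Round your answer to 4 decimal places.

-0.2132

n = 6, Σx = 113.5, Σy = 6.4, Σx² = 2254.43, Σy² = 7.12, Σxy = 119.87
nΣxy − ΣxΣy = 719.22 − 726.4 = -7.18
nΣx² − (Σx)² = 13526.58 − 12882.25 = 644.33; nΣy² − (Σy)² = 42.72 − 40.96 = 1.76
r = -7.18 / √(644.33 × 1.76) = -7.18 / 33.6752 ≈ -0.2132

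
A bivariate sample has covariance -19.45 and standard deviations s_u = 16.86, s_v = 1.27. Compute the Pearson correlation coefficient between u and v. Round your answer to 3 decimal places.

-0.908

r = Cov(u,v) / (s_u · s_v) = -19.45 / (16.86 × 1.27)
  = -19.45 / 21.4122 ≈ -0.908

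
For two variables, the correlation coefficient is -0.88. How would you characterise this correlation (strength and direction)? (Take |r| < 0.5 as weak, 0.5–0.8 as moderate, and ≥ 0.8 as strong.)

r = -0.88 < 0 so the relationship is negative.
|r| = 0.88, which falls in the strong range.

strong negative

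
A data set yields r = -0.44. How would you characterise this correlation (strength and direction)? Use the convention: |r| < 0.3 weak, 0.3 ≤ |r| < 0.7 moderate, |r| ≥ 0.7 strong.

moderate negative

r = -0.44 < 0 so the relationship is negative.
|r| = 0.44, which falls in the moderate range.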